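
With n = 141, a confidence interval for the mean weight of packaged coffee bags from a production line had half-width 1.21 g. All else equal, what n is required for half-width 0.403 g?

n = 1272

Margin of error scales as 1/√n, so n₂ = n₁·(E₁/E₂)².
n₂ = 141 × (1.21/0.403)² = 141 × 9.015 = 1271.12
Round up: n₂ = 1272.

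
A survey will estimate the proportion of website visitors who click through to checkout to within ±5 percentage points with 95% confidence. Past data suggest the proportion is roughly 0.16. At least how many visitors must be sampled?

207

For a proportion with margin E = 0.05 at 95% confidence, z = 1.960.
n = p̂(1−p̂)(z/E)² = 0.16 × 0.84 × (1.960/0.05)² = 206.52
Round up: n = 207.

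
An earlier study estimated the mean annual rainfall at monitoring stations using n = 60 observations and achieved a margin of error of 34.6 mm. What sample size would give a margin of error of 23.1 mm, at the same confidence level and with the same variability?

Margin of error scales as 1/√n, so n₂ = n₁·(E₁/E₂)².
n₂ = 60 × (34.6/23.1)² = 60 × 2.244 = 134.64
Round up: n₂ = 135.

135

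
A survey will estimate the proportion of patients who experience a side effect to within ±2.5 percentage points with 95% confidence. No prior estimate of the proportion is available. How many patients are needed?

For a proportion with margin E = 0.025 at 95% confidence, z = 1.960.
With no prior estimate, use p = 0.5, which maximizes p(1−p) at 0.25.
n = 0.25 × (z/E)² = 0.25 × (1.960/0.025)² = 1536.64
Round up: n = 1537.

1537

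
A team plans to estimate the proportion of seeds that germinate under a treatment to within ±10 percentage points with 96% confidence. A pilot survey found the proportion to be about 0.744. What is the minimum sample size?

For a proportion with margin E = 0.1 at 96% confidence, z = 2.054.
n = p̂(1−p̂)(z/E)² = 0.744 × 0.256 × (2.054/0.1)² = 80.36
Round up: n = 81.

n = 81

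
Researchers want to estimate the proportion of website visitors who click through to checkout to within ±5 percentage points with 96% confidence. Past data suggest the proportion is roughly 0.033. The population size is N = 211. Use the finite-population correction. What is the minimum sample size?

For a proportion with margin E = 0.05 at 96% confidence, z = 2.054.
n = p̂(1−p̂)(z/E)² = 0.033 × 0.967 × (2.054/0.05)² = 53.85 — call this n₀.
Finite-population correction with N = 211: n = n₀ / (1 + (n₀−1)/N) = 53.85 / 1.25 = 43.08
Round up: n = 44.

44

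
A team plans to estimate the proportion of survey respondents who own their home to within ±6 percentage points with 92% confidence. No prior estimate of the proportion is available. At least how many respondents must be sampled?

213

For a proportion with margin E = 0.06 at 92% confidence, z = 1.751.
With no prior estimate, use p = 0.5, which maximizes p(1−p) at 0.25.
n = 0.25 × (z/E)² = 0.25 × (1.751/0.06)² = 212.92
Round up: n = 213.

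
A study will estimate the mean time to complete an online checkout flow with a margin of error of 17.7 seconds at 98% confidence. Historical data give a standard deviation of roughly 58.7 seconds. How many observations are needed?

For a mean, the margin of error is E = z·σ/√n, so n = (zσ/E)².
At 98% confidence, z = 2.326.
n = (2.326 × 58.7 / 17.7)² = 59.50
Round up: n = 60.

n = 60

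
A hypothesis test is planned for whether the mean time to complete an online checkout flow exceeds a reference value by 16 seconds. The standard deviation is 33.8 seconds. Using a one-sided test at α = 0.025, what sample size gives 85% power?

n = 41

For a one-sample z-test, n = ((z_α + z_β)·σ/δ)².
z_α = 1.960 (one-sided α = 0.025); z_β = 1.036 (power 85% → β = 0.15).
n = (2.996 × 33.8 / 16)² = 40.06
Round up: n = 41.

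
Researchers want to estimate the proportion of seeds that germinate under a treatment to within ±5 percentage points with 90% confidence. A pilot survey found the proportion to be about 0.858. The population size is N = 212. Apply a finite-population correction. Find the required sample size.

82

For a proportion with margin E = 0.05 at 90% confidence, z = 1.645.
n = p̂(1−p̂)(z/E)² = 0.858 × 0.142 × (1.645/0.05)² = 131.88 — call this n₀.
Finite-population correction with N = 212: n = n₀ / (1 + (n₀−1)/N) = 131.88 / 1.617 = 81.56
Round up: n = 82.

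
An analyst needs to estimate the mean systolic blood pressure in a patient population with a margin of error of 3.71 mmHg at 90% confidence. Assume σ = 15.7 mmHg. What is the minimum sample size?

For a mean, the margin of error is E = z·σ/√n, so n = (zσ/E)².
At 90% confidence, z = 1.645.
n = (1.645 × 15.7 / 3.71)² = 48.46
Round up: n = 49.

49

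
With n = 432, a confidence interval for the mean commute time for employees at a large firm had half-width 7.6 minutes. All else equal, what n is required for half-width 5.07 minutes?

971

Margin of error scales as 1/√n, so n₂ = n₁·(E₁/E₂)².
n₂ = 432 × (7.6/5.07)² = 432 × 2.247 = 970.70
Round up: n₂ = 971.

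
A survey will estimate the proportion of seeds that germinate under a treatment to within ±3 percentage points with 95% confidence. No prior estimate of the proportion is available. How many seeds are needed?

n = 1068

For a proportion with margin E = 0.03 at 95% confidence, z = 1.960.
With no prior estimate, use p = 0.5, which maximizes p(1−p) at 0.25.
n = 0.25 × (z/E)² = 0.25 × (1.960/0.03)² = 1067.11
Round up: n = 1068.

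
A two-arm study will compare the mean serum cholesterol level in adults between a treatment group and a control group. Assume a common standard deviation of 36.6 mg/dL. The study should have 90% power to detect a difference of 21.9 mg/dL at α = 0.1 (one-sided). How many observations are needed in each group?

For two equal groups, n per group = 2·((z_α + z_β)·σ/δ)².
z_α = 1.282; z_β = 1.282 (power 90%).
n = 2 × (2.564 × 36.6 / 21.9)² = 2 × 18.36 = 36.72
Round up: n = 37 per group.

37 per group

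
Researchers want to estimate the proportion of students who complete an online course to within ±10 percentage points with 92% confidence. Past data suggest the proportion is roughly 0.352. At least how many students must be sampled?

70

For a proportion with margin E = 0.1 at 92% confidence, z = 1.751.
n = p̂(1−p̂)(z/E)² = 0.352 × 0.648 × (1.751/0.1)² = 69.93
Round up: n = 70.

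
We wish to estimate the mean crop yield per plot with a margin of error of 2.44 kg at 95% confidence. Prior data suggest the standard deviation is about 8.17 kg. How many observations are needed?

44

For a mean, the margin of error is E = z·σ/√n, so n = (zσ/E)².
At 95% confidence, z = 1.960.
n = (1.960 × 8.17 / 2.44)² = 43.07
Round up: n = 44.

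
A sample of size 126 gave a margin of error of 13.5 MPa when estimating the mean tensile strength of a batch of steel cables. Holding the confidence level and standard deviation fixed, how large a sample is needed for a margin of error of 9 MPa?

284

Margin of error scales as 1/√n, so n₂ = n₁·(E₁/E₂)².
n₂ = 126 × (13.5/9)² = 126 × 2.25 = 283.50
Round up: n₂ = 284.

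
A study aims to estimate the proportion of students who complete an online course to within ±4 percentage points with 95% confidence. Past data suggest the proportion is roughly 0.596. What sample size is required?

For a proportion with margin E = 0.04 at 95% confidence, z = 1.960.
n = p̂(1−p̂)(z/E)² = 0.596 × 0.404 × (1.960/0.04)² = 578.12
Round up: n = 579.

n = 579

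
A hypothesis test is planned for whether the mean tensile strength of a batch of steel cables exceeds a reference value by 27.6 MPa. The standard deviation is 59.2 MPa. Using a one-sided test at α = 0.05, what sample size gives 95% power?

For a one-sample z-test, n = ((z_α + z_β)·σ/δ)².
z_α = 1.645 (one-sided α = 0.05); z_β = 1.645 (power 95% → β = 0.05).
n = (3.290 × 59.2 / 27.6)² = 49.80
Round up: n = 50.

n = 50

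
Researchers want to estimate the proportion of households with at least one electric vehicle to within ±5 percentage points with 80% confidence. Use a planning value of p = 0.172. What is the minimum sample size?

94

For a proportion with margin E = 0.05 at 80% confidence, z = 1.282.
n = p̂(1−p̂)(z/E)² = 0.172 × 0.828 × (1.282/0.05)² = 93.63
Round up: n = 94.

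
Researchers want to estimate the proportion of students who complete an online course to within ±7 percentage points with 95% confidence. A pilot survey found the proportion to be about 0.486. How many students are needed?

For a proportion with margin E = 0.07 at 95% confidence, z = 1.960.
n = p̂(1−p̂)(z/E)² = 0.486 × 0.514 × (1.960/0.07)² = 195.85
Round up: n = 196.

196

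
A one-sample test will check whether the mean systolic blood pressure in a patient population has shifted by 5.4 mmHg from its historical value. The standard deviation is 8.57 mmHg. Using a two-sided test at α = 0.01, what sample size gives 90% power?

38

For a one-sample z-test, n = ((z_{α/2} + z_β)·σ/δ)².
z_{α/2} = 2.576 (two-sided α = 0.01); z_β = 1.282 (power 90% → β = 0.1).
n = (3.858 × 8.57 / 5.4)² = 37.49
Round up: n = 38.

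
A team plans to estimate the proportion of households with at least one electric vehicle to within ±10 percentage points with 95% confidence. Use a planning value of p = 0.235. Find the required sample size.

For a proportion with margin E = 0.1 at 95% confidence, z = 1.960.
n = p̂(1−p̂)(z/E)² = 0.235 × 0.765 × (1.960/0.1)² = 69.06
Round up: n = 70.

70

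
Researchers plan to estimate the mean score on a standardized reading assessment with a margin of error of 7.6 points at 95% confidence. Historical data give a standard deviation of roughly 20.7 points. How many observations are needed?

29

For a mean, the margin of error is E = z·σ/√n, so n = (zσ/E)².
At 95% confidence, z = 1.960.
n = (1.960 × 20.7 / 7.6)² = 28.50
Round up: n = 29.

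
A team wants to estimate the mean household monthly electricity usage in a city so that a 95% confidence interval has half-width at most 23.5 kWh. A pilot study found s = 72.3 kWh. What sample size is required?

n = 37

For a mean, the margin of error is E = z·σ/√n, so n = (zσ/E)².
At 95% confidence, z = 1.960.
n = (1.960 × 72.3 / 23.5)² = 36.36
Round up: n = 37.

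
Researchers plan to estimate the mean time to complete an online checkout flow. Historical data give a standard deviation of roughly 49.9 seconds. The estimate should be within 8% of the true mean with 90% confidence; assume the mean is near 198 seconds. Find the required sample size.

n = 27

For a mean, the margin of error is E = z·σ/√n, so n = (zσ/E)².
At 90% confidence, z = 1.645.
E = 8% of 198 = 15.84 seconds.
n = (1.645 × 49.9 / 15.84)² = 26.85
Round up: n = 27.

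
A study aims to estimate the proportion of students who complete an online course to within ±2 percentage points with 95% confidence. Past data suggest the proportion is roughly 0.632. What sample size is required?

2234

For a proportion with margin E = 0.02 at 95% confidence, z = 1.960.
n = p̂(1−p̂)(z/E)² = 0.632 × 0.368 × (1.960/0.02)² = 2233.66
Round up: n = 2234.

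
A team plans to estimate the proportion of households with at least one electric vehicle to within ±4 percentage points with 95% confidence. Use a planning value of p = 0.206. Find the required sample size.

n = 393

For a proportion with margin E = 0.04 at 95% confidence, z = 1.960.
n = p̂(1−p̂)(z/E)² = 0.206 × 0.794 × (1.960/0.04)² = 392.72
Round up: n = 393.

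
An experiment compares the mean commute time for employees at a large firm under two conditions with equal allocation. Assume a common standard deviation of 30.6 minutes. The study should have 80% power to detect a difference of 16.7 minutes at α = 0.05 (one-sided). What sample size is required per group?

For two equal groups, n per group = 2·((z_α + z_β)·σ/δ)².
z_α = 1.645; z_β = 0.842 (power 80%).
n = 2 × (2.487 × 30.6 / 16.7)² = 2 × 20.77 = 41.54
Round up: n = 42 per group.

42 per group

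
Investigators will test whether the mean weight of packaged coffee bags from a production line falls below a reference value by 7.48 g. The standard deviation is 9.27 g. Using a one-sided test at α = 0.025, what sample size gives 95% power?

20

For a one-sample z-test, n = ((z_α + z_β)·σ/δ)².
z_α = 1.960 (one-sided α = 0.025); z_β = 1.645 (power 95% → β = 0.05).
n = (3.605 × 9.27 / 7.48)² = 19.96
Round up: n = 20.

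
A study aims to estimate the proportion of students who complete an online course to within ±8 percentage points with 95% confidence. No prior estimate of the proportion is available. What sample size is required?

n = 151

For a proportion with margin E = 0.08 at 95% confidence, z = 1.960.
With no prior estimate, use p = 0.5, which maximizes p(1−p) at 0.25.
n = 0.25 × (z/E)² = 0.25 × (1.960/0.08)² = 150.06
Round up: n = 151.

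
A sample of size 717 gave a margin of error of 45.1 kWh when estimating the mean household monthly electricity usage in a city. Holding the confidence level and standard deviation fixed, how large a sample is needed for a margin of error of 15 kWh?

6482

Margin of error scales as 1/√n, so n₂ = n₁·(E₁/E₂)².
n₂ = 717 × (45.1/15)² = 717 × 9.04 = 6481.68
Round up: n₂ = 6482.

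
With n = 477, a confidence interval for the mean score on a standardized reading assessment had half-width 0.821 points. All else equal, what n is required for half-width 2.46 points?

54

Margin of error scales as 1/√n, so n₂ = n₁·(E₁/E₂)².
n₂ = 477 × (0.821/2.46)² = 477 × 0.1114 = 53.14
Round up: n₂ = 54.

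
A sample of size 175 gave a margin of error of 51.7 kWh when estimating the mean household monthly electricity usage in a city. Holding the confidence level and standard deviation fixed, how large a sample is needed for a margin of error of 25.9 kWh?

Margin of error scales as 1/√n, so n₂ = n₁·(E₁/E₂)².
n₂ = 175 × (51.7/25.9)² = 175 × 3.985 = 697.38
Round up: n₂ = 698.

n = 698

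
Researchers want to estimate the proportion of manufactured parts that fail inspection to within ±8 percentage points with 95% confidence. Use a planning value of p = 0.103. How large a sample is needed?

For a proportion with margin E = 0.08 at 95% confidence, z = 1.960.
n = p̂(1−p̂)(z/E)² = 0.103 × 0.897 × (1.960/0.08)² = 55.46
Round up: n = 56.

56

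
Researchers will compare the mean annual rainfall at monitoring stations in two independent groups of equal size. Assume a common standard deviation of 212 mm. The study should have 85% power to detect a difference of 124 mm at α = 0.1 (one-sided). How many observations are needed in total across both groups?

64 total

For two equal groups, n per group = 2·((z_α + z_β)·σ/δ)².
z_α = 1.282; z_β = 1.036 (power 85%).
n = 2 × (2.318 × 212 / 124)² = 2 × 15.71 = 31.42
Round up: n = 32 per group.
Total across both groups: 2 × 32 = 64.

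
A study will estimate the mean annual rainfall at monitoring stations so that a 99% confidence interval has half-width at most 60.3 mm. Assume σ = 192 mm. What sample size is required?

n = 68

For a mean, the margin of error is E = z·σ/√n, so n = (zσ/E)².
At 99% confidence, z = 2.576.
n = (2.576 × 192 / 60.3)² = 67.28
Round up: n = 68.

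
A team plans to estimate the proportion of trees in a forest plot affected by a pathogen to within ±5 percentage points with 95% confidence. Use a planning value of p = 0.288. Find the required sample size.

316

For a proportion with margin E = 0.05 at 95% confidence, z = 1.960.
n = p̂(1−p̂)(z/E)² = 0.288 × 0.712 × (1.960/0.05)² = 315.10
Round up: n = 316.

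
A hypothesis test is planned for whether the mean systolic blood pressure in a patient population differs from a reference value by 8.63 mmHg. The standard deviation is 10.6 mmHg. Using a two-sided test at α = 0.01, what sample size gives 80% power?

n = 18

For a one-sample z-test, n = ((z_{α/2} + z_β)·σ/δ)².
z_{α/2} = 2.576 (two-sided α = 0.01); z_β = 0.842 (power 80% → β = 0.2).
n = (3.418 × 10.6 / 8.63)² = 17.63
Round up: n = 18.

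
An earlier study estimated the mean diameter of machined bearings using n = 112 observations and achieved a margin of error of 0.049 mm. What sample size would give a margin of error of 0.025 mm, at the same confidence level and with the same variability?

431

Margin of error scales as 1/√n, so n₂ = n₁·(E₁/E₂)².
n₂ = 112 × (0.049/0.025)² = 112 × 3.842 = 430.30
Round up: n₂ = 431.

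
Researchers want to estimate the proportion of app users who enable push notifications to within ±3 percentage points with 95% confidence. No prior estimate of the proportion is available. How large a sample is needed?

For a proportion with margin E = 0.03 at 95% confidence, z = 1.960.
With no prior estimate, use p = 0.5, which maximizes p(1−p) at 0.25.
n = 0.25 × (z/E)² = 0.25 × (1.960/0.03)² = 1067.11
Round up: n = 1068.

n = 1068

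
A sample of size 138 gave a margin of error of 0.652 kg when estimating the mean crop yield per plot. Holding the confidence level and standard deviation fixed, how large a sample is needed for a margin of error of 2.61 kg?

Margin of error scales as 1/√n, so n₂ = n₁·(E₁/E₂)².
n₂ = 138 × (0.652/2.61)² = 138 × 0.0624 = 8.61
Round up: n₂ = 9.

9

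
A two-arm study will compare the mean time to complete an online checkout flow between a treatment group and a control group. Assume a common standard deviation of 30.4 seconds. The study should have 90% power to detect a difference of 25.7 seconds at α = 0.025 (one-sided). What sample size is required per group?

30 per group

For two equal groups, n per group = 2·((z_α + z_β)·σ/δ)².
z_α = 1.960; z_β = 1.282 (power 90%).
n = 2 × (3.242 × 30.4 / 25.7)² = 2 × 14.71 = 29.42
Round up: n = 30 per group.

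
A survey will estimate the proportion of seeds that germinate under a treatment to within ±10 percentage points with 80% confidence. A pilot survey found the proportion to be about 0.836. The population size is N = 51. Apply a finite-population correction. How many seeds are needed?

16

For a proportion with margin E = 0.1 at 80% confidence, z = 1.282.
n = p̂(1−p̂)(z/E)² = 0.836 × 0.164 × (1.282/0.1)² = 22.53 — call this n₀.
Finite-population correction with N = 51: n = n₀ / (1 + (n₀−1)/N) = 22.53 / 1.422 = 15.84
Round up: n = 16.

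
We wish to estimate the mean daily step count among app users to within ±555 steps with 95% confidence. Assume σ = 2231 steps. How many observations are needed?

For a mean, the margin of error is E = z·σ/√n, so n = (zσ/E)².
At 95% confidence, z = 1.960.
n = (1.960 × 2231 / 555)² = 62.08
Round up: n = 63.

n = 63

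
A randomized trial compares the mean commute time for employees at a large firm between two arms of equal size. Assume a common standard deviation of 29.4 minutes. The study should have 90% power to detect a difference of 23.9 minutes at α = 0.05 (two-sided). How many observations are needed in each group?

32 per group

For two equal groups, n per group = 2·((z_{α/2} + z_β)·σ/δ)².
z_{α/2} = 1.960; z_β = 1.282 (power 90%).
n = 2 × (3.242 × 29.4 / 23.9)² = 2 × 15.90 = 31.80
Round up: n = 32 per group.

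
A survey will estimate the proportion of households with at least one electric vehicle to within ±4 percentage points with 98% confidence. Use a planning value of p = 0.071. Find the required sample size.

For a proportion with margin E = 0.04 at 98% confidence, z = 2.326.
n = p̂(1−p̂)(z/E)² = 0.071 × 0.929 × (2.326/0.04)² = 223.04
Round up: n = 224.

224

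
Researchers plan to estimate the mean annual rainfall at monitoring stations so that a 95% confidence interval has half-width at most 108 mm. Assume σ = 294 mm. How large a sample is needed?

29

For a mean, the margin of error is E = z·σ/√n, so n = (zσ/E)².
At 95% confidence, z = 1.960.
n = (1.960 × 294 / 108)² = 28.47
Round up: n = 29.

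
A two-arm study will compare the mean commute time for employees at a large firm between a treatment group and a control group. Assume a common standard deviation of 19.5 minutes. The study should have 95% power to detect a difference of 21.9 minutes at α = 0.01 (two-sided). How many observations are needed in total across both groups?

For two equal groups, n per group = 2·((z_{α/2} + z_β)·σ/δ)².
z_{α/2} = 2.576; z_β = 1.645 (power 95%).
n = 2 × (4.221 × 19.5 / 21.9)² = 2 × 14.13 = 28.26
Round up: n = 29 per group.
Total across both groups: 2 × 29 = 58.

58 total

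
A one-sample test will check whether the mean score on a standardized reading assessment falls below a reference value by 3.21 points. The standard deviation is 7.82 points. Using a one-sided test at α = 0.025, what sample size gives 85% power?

54

For a one-sample z-test, n = ((z_α + z_β)·σ/δ)².
z_α = 1.960 (one-sided α = 0.025); z_β = 1.036 (power 85% → β = 0.15).
n = (2.996 × 7.82 / 3.21)² = 53.27
Round up: n = 54.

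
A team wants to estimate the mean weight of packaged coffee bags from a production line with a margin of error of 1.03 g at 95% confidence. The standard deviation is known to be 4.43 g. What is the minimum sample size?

72

For a mean, the margin of error is E = z·σ/√n, so n = (zσ/E)².
At 95% confidence, z = 1.960.
n = (1.960 × 4.43 / 1.03)² = 71.06
Round up: n = 72.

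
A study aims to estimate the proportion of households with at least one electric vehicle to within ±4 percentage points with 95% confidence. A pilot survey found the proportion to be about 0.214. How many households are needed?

For a proportion with margin E = 0.04 at 95% confidence, z = 1.960.
n = p̂(1−p̂)(z/E)² = 0.214 × 0.786 × (1.960/0.04)² = 403.86
Round up: n = 404.

404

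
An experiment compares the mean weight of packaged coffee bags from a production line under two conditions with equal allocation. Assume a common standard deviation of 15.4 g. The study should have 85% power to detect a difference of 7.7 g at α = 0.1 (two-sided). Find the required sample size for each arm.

58 per group

For two equal groups, n per group = 2·((z_{α/2} + z_β)·σ/δ)².
z_{α/2} = 1.645; z_β = 1.036 (power 85%).
n = 2 × (2.681 × 15.4 / 7.7)² = 2 × 28.75 = 57.50
Round up: n = 58 per group.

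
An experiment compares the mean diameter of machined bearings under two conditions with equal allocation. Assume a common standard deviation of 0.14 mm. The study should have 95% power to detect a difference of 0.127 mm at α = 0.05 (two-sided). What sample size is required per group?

For two equal groups, n per group = 2·((z_{α/2} + z_β)·σ/δ)².
z_{α/2} = 1.960; z_β = 1.645 (power 95%).
n = 2 × (3.605 × 0.14 / 0.127)² = 2 × 15.79 = 31.58
Round up: n = 32 per group.

32 per group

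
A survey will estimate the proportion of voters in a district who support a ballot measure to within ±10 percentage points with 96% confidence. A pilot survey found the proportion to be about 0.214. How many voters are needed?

For a proportion with margin E = 0.1 at 96% confidence, z = 2.054.
n = p̂(1−p̂)(z/E)² = 0.214 × 0.786 × (2.054/0.1)² = 70.96
Round up: n = 71.

71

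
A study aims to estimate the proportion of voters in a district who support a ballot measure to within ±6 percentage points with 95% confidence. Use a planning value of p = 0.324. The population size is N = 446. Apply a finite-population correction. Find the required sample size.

154

For a proportion with margin E = 0.06 at 95% confidence, z = 1.960.
n = p̂(1−p̂)(z/E)² = 0.324 × 0.676 × (1.960/0.06)² = 233.72 — call this n₀.
Finite-population correction with N = 446: n = n₀ / (1 + (n₀−1)/N) = 233.72 / 1.522 = 153.56
Round up: n = 154.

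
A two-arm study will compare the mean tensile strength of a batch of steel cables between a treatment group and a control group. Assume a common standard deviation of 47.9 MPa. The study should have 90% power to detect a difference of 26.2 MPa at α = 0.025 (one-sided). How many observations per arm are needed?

For two equal groups, n per group = 2·((z_α + z_β)·σ/δ)².
z_α = 1.960; z_β = 1.282 (power 90%).
n = 2 × (3.242 × 47.9 / 26.2)² = 2 × 35.13 = 70.26
Round up: n = 71 per group.

71 per group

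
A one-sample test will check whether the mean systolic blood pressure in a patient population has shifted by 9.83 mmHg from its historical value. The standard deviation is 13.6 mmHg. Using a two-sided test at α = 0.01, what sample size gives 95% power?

n = 35

For a one-sample z-test, n = ((z_{α/2} + z_β)·σ/δ)².
z_{α/2} = 2.576 (two-sided α = 0.01); z_β = 1.645 (power 95% → β = 0.05).
n = (4.221 × 13.6 / 9.83)² = 34.10
Round up: n = 35.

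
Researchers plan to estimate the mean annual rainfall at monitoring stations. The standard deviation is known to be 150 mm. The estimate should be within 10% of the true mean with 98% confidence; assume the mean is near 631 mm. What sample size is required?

31

For a mean, the margin of error is E = z·σ/√n, so n = (zσ/E)².
At 98% confidence, z = 2.326.
E = 10% of 631 = 63.1 mm.
n = (2.326 × 150 / 63.1)² = 30.57
Round up: n = 31.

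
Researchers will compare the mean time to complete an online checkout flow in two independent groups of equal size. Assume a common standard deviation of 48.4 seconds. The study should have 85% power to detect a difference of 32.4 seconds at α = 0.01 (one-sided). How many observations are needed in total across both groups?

102 total

For two equal groups, n per group = 2·((z_α + z_β)·σ/δ)².
z_α = 2.326; z_β = 1.036 (power 85%).
n = 2 × (3.362 × 48.4 / 32.4)² = 2 × 25.22 = 50.44
Round up: n = 51 per group.
Total across both groups: 2 × 51 = 102.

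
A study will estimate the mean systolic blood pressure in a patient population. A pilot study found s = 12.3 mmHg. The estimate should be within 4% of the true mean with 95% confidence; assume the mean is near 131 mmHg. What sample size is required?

22

For a mean, the margin of error is E = z·σ/√n, so n = (zσ/E)².
At 95% confidence, z = 1.960.
E = 4% of 131 = 5.24 mmHg.
n = (1.960 × 12.3 / 5.24)² = 21.17
Round up: n = 22.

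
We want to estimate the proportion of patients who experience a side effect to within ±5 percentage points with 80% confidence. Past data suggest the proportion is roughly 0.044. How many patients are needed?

n = 28

For a proportion with margin E = 0.05 at 80% confidence, z = 1.282.
n = p̂(1−p̂)(z/E)² = 0.044 × 0.956 × (1.282/0.05)² = 27.65
Round up: n = 28.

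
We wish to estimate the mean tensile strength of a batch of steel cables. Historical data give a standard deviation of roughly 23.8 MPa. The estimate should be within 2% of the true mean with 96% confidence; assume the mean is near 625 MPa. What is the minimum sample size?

n = 16

For a mean, the margin of error is E = z·σ/√n, so n = (zσ/E)².
At 96% confidence, z = 2.054.
E = 2% of 625 = 12.5 MPa.
n = (2.054 × 23.8 / 12.5)² = 15.29
Round up: n = 16.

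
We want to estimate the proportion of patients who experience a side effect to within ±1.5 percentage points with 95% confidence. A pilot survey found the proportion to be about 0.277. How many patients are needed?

3420

For a proportion with margin E = 0.015 at 95% confidence, z = 1.960.
n = p̂(1−p̂)(z/E)² = 0.277 × 0.723 × (1.960/0.015)² = 3419.38
Round up: n = 3420.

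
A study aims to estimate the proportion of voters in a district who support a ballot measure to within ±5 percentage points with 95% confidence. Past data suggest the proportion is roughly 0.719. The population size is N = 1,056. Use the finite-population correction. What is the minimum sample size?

241

For a proportion with margin E = 0.05 at 95% confidence, z = 1.960.
n = p̂(1−p̂)(z/E)² = 0.719 × 0.281 × (1.960/0.05)² = 310.46 — call this n₀.
Finite-population correction with N = 1,056: n = n₀ / (1 + (n₀−1)/N) = 310.46 / 1.293 = 240.11
Round up: n = 241.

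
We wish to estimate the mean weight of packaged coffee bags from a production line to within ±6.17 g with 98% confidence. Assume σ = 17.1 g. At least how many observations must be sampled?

For a mean, the margin of error is E = z·σ/√n, so n = (zσ/E)².
At 98% confidence, z = 2.326.
n = (2.326 × 17.1 / 6.17)² = 41.56
Round up: n = 42.

42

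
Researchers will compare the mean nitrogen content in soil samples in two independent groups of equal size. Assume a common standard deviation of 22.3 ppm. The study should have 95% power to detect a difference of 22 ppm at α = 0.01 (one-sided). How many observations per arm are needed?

33 per group

For two equal groups, n per group = 2·((z_α + z_β)·σ/δ)².
z_α = 2.326; z_β = 1.645 (power 95%).
n = 2 × (3.971 × 22.3 / 22)² = 2 × 16.20 = 32.40
Round up: n = 33 per group.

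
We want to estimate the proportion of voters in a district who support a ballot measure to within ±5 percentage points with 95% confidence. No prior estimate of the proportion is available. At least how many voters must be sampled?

385

For a proportion with margin E = 0.05 at 95% confidence, z = 1.960.
With no prior estimate, use p = 0.5, which maximizes p(1−p) at 0.25.
n = 0.25 × (z/E)² = 0.25 × (1.960/0.05)² = 384.16
Round up: n = 385.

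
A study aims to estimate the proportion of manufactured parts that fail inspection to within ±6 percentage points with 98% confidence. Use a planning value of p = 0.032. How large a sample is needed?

47

For a proportion with margin E = 0.06 at 98% confidence, z = 2.326.
n = p̂(1−p̂)(z/E)² = 0.032 × 0.968 × (2.326/0.06)² = 46.55
Round up: n = 47.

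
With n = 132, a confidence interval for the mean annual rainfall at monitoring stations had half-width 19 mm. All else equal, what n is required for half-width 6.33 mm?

Margin of error scales as 1/√n, so n₂ = n₁·(E₁/E₂)².
n₂ = 132 × (19/6.33)² = 132 × 9.009 = 1189.19
Round up: n₂ = 1190.

n = 1190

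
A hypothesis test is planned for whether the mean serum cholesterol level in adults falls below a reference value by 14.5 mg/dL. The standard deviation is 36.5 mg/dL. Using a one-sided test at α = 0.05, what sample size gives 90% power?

For a one-sample z-test, n = ((z_α + z_β)·σ/δ)².
z_α = 1.645 (one-sided α = 0.05); z_β = 1.282 (power 90% → β = 0.1).
n = (2.927 × 36.5 / 14.5)² = 54.29
Round up: n = 55.

55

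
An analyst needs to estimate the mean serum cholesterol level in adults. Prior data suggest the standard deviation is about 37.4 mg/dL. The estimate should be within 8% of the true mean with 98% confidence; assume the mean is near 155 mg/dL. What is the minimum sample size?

50

For a mean, the margin of error is E = z·σ/√n, so n = (zσ/E)².
At 98% confidence, z = 2.326.
E = 8% of 155 = 12.4 mg/dL.
n = (2.326 × 37.4 / 12.4)² = 49.22
Round up: n = 50.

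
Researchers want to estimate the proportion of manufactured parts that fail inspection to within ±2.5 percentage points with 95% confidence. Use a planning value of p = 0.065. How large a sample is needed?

For a proportion with margin E = 0.025 at 95% confidence, z = 1.960.
n = p̂(1−p̂)(z/E)² = 0.065 × 0.935 × (1.960/0.025)² = 373.56
Round up: n = 374.

374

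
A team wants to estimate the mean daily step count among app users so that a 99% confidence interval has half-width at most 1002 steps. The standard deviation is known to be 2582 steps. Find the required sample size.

n = 45

For a mean, the margin of error is E = z·σ/√n, so n = (zσ/E)².
At 99% confidence, z = 2.576.
n = (2.576 × 2582 / 1002)² = 44.06
Round up: n = 45.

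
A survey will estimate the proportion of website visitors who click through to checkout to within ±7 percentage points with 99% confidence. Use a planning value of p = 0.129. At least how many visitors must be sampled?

153

For a proportion with margin E = 0.07 at 99% confidence, z = 2.576.
n = p̂(1−p̂)(z/E)² = 0.129 × 0.871 × (2.576/0.07)² = 152.16
Round up: n = 153.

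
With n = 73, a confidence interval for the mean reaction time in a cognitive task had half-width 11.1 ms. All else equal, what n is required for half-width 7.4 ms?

Margin of error scales as 1/√n, so n₂ = n₁·(E₁/E₂)².
n₂ = 73 × (11.1/7.4)² = 73 × 2.25 = 164.25
Round up: n₂ = 165.

165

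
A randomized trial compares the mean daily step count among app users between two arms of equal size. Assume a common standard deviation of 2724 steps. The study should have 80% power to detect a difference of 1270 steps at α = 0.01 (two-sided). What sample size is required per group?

For two equal groups, n per group = 2·((z_{α/2} + z_β)·σ/δ)².
z_{α/2} = 2.576; z_β = 0.842 (power 80%).
n = 2 × (3.418 × 2724 / 1270)² = 2 × 53.75 = 107.50
Round up: n = 108 per group.

108 per group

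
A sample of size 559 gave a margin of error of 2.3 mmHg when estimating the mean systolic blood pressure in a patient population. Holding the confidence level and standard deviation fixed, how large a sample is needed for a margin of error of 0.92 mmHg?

3494

Margin of error scales as 1/√n, so n₂ = n₁·(E₁/E₂)².
n₂ = 559 × (2.3/0.92)² = 559 × 6.25 = 3493.75
Round up: n₂ = 3494.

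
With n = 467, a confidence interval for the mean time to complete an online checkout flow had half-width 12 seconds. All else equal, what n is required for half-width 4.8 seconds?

n = 2919

Margin of error scales as 1/√n, so n₂ = n₁·(E₁/E₂)².
n₂ = 467 × (12/4.8)² = 467 × 6.25 = 2918.75
Round up: n₂ = 2919.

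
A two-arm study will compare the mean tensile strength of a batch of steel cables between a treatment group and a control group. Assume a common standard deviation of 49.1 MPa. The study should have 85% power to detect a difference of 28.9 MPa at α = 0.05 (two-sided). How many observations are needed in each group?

For two equal groups, n per group = 2·((z_{α/2} + z_β)·σ/δ)².
z_{α/2} = 1.960; z_β = 1.036 (power 85%).
n = 2 × (2.996 × 49.1 / 28.9)² = 2 × 25.91 = 51.82
Round up: n = 52 per group.

52 per group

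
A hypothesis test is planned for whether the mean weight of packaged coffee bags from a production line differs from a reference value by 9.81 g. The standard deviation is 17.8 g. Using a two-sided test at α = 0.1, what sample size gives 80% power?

For a one-sample z-test, n = ((z_{α/2} + z_β)·σ/δ)².
z_{α/2} = 1.645 (two-sided α = 0.1); z_β = 0.842 (power 80% → β = 0.2).
n = (2.487 × 17.8 / 9.81)² = 20.36
Round up: n = 21.

21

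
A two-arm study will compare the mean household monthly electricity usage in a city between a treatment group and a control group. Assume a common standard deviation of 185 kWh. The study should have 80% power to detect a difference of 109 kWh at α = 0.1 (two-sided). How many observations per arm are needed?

36 per group

For two equal groups, n per group = 2·((z_{α/2} + z_β)·σ/δ)².
z_{α/2} = 1.645; z_β = 0.842 (power 80%).
n = 2 × (2.487 × 185 / 109)² = 2 × 17.82 = 35.64
Round up: n = 36 per group.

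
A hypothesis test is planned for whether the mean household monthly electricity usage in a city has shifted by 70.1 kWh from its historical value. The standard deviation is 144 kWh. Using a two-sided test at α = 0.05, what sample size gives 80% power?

34

For a one-sample z-test, n = ((z_{α/2} + z_β)·σ/δ)².
z_{α/2} = 1.960 (two-sided α = 0.05); z_β = 0.842 (power 80% → β = 0.2).
n = (2.802 × 144 / 70.1)² = 33.13
Round up: n = 34.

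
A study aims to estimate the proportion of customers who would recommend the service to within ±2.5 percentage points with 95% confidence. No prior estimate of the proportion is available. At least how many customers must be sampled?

n = 1537

For a proportion with margin E = 0.025 at 95% confidence, z = 1.960.
With no prior estimate, use p = 0.5, which maximizes p(1−p) at 0.25.
n = 0.25 × (z/E)² = 0.25 × (1.960/0.025)² = 1536.64
Round up: n = 1537.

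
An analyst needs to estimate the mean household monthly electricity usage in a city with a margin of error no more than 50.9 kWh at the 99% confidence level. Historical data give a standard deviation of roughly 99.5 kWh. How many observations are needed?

26

For a mean, the margin of error is E = z·σ/√n, so n = (zσ/E)².
At 99% confidence, z = 2.576.
n = (2.576 × 99.5 / 50.9)² = 25.36
Round up: n = 26.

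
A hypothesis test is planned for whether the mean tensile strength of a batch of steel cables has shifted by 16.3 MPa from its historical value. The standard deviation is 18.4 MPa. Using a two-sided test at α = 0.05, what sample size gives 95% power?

For a one-sample z-test, n = ((z_{α/2} + z_β)·σ/δ)².
z_{α/2} = 1.960 (two-sided α = 0.05); z_β = 1.645 (power 95% → β = 0.05).
n = (3.605 × 18.4 / 16.3)² = 16.56
Round up: n = 17.

17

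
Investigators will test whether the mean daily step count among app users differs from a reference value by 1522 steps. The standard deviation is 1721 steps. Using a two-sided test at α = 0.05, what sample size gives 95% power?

n = 17

For a one-sample z-test, n = ((z_{α/2} + z_β)·σ/δ)².
z_{α/2} = 1.960 (two-sided α = 0.05); z_β = 1.645 (power 95% → β = 0.05).
n = (3.605 × 1721 / 1522)² = 16.62
Round up: n = 17.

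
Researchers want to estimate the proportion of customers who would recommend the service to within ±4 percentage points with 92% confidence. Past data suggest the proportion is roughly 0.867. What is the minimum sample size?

221

For a proportion with margin E = 0.04 at 92% confidence, z = 1.751.
n = p̂(1−p̂)(z/E)² = 0.867 × 0.133 × (1.751/0.04)² = 220.96
Round up: n = 221.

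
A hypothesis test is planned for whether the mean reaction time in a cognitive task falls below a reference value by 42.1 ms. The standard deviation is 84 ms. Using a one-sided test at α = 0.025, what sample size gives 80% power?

For a one-sample z-test, n = ((z_α + z_β)·σ/δ)².
z_α = 1.960 (one-sided α = 0.025); z_β = 0.842 (power 80% → β = 0.2).
n = (2.802 × 84 / 42.1)² = 31.26
Round up: n = 32.

32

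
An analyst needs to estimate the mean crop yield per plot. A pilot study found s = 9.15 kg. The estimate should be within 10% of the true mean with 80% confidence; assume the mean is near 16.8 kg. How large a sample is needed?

For a mean, the margin of error is E = z·σ/√n, so n = (zσ/E)².
At 80% confidence, z = 1.282.
E = 10% of 16.8 = 1.68 kg.
n = (1.282 × 9.15 / 1.68)² = 48.75
Round up: n = 49.

49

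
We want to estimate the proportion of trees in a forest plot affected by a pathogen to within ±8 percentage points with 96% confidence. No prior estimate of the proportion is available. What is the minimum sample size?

165

For a proportion with margin E = 0.08 at 96% confidence, z = 2.054.
With no prior estimate, use p = 0.5, which maximizes p(1−p) at 0.25.
n = 0.25 × (z/E)² = 0.25 × (2.054/0.08)² = 164.80
Round up: n = 165.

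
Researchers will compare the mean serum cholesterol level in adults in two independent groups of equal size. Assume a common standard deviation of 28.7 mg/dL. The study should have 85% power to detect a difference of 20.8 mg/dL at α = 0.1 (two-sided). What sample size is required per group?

For two equal groups, n per group = 2·((z_{α/2} + z_β)·σ/δ)².
z_{α/2} = 1.645; z_β = 1.036 (power 85%).
n = 2 × (2.681 × 28.7 / 20.8)² = 2 × 13.68 = 27.36
Round up: n = 28 per group.

28 per group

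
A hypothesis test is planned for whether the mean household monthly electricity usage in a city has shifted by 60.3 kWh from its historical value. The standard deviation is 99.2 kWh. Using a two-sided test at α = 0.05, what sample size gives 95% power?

For a one-sample z-test, n = ((z_{α/2} + z_β)·σ/δ)².
z_{α/2} = 1.960 (two-sided α = 0.05); z_β = 1.645 (power 95% → β = 0.05).
n = (3.605 × 99.2 / 60.3)² = 35.17
Round up: n = 36.

36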